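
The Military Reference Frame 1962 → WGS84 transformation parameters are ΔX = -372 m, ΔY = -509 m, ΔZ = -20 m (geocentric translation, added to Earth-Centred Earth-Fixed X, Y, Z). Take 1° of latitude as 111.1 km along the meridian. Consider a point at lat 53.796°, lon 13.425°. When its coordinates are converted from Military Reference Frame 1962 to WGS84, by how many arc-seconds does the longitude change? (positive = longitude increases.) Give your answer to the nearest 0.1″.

sin φ = 0.806919, cos φ = 0.590662, sin λ = 0.232172, cos λ = 0.972675.
East component: ΔE = −sin λ·ΔX + cos λ·ΔY = −(0.232172)(-372) + (0.972675)(-509) = -408.72 m.
1° of latitude spans 111100 m; at latitude φ, 1° of longitude spans that × cos φ = 65622.5 m, so Δλ = -408.72 / 65622.5 × 3600 = -22.422″.

Δλ = -22.4″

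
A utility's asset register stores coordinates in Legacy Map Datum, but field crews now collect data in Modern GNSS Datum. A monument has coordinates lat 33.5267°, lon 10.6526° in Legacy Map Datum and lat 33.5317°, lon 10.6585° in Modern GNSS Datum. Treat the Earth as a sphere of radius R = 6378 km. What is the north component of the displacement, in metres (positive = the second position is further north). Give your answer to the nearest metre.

Δφ = 33.5317° − 33.5267° = +0.0050°; Δλ = 10.6585° − 10.6526° = +0.0059°.
1° along a meridian = πR/180 = 111317 m.
ΔN = Δφ × 111317 = 556.6 m; ΔE = Δλ × 111317 × cos(33.5267°) = +0.0059 × 111317 × 0.833629 = 547.5 m.

ΔN = 557 m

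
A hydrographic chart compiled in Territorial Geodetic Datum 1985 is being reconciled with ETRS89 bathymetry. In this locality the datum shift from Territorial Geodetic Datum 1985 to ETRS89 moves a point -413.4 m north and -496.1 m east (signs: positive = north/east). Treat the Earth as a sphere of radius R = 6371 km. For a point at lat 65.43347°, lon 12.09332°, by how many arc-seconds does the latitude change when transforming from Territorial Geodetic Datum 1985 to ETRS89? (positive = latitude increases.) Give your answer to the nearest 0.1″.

On a sphere of radius R, 1 rad of latitude = R, so Δφ = ΔN / R = -413.4 / 6371000 = -6.4888e-05 rad = -13.384″.

Δφ = -13.4″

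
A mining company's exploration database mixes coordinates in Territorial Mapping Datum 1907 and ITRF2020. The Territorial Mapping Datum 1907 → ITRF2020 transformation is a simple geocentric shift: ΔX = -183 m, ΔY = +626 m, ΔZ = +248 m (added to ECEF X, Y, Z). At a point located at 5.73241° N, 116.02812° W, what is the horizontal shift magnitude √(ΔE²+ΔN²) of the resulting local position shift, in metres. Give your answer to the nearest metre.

At φ = 5.73241°, λ = -116.02812°: sin φ = 0.099883, cos φ = 0.994999, sin λ = -0.898579, cos λ = -0.438812.
ΔE = −sin λ·ΔX + cos λ·ΔY = −(-0.898579)·(-183) + (-0.438812)·(626) = -439.14 m.
ΔN = −sin φ cos λ·ΔX − sin φ sin λ·ΔY + cos φ·ΔZ = −(0.099883)(-0.438812)(-183) − (0.099883)(-0.898579)(626) + (0.994999)(248) = 294.92 m.
Horizontal magnitude = √(ΔE² + ΔN²) = √((-439.14)² + 294.92²) = 528.98 m.

529 m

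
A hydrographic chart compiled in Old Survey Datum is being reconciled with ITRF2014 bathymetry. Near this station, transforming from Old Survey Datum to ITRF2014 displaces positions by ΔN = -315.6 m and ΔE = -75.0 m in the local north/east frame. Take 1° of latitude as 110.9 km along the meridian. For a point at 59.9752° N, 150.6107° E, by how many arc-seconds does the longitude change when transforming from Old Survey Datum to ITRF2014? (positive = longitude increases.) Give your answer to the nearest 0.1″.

At latitude 59.9752°, cos φ = 0.500375.
1° of longitude at this latitude = 110.9 × cos φ = 55.49 km, so Δλ = -75.0 / 55491.6 = -0.0013516° = -4.866″.

Δλ = -4.9″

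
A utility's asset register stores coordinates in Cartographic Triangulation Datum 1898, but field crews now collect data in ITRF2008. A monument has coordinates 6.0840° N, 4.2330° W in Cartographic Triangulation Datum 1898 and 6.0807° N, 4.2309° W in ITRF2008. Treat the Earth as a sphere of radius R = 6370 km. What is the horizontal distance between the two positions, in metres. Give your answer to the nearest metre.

434 m

Δφ = 6.0807° − 6.0840° = -0.0033°; Δλ = -4.2309° − -4.2330° = +0.0021°.
1° along a meridian = πR/180 = 111177 m.
ΔN = Δφ × 111177 = -366.9 m; ΔE = Δλ × 111177 × cos(6.0840°) = +0.0021 × 111177 × 0.994368 = 232.2 m.
Distance = √(ΔE² + ΔN²) = √(232.2² + (-366.9)²) = 434.2 m.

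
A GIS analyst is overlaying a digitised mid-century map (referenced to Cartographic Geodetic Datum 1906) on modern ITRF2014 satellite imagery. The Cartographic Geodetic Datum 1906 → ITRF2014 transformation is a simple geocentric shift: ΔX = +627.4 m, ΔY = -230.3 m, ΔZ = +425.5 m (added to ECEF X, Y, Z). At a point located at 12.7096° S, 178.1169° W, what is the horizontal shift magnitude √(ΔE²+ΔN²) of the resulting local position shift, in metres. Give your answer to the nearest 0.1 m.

375.0 m

At φ = -12.7096°, λ = -178.1169°: sin φ = -0.220010, cos φ = 0.975498, sin λ = -0.032860, cos λ = -0.999460.
ΔE = −sin λ·ΔX + cos λ·ΔY = −(-0.032860)·(627.4) + (-0.999460)·(-230.3) = 250.79 m.
ΔN = −sin φ cos λ·ΔX − sin φ sin λ·ΔY + cos φ·ΔZ = −(-0.220010)(-0.999460)(627.4) − (-0.220010)(-0.032860)(-230.3) + (0.975498)(425.5) = 278.78 m.
Horizontal magnitude = √(ΔE² + ΔN²) = √(250.79² + 278.78²) = 374.99 m.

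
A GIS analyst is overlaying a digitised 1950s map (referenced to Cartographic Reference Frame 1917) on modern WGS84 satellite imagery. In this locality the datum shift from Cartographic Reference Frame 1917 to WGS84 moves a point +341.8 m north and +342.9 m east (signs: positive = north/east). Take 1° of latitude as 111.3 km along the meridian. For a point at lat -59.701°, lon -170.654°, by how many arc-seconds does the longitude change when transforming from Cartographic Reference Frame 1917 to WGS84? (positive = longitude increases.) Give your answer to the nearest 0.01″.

Δλ = 21.98″

At latitude -59.701°, cos φ = 0.504513.
1° of longitude at this latitude = 111.3 × cos φ = 56.15 km, so Δλ = 342.9 / 56152.2 = 0.0061066° = 21.984″.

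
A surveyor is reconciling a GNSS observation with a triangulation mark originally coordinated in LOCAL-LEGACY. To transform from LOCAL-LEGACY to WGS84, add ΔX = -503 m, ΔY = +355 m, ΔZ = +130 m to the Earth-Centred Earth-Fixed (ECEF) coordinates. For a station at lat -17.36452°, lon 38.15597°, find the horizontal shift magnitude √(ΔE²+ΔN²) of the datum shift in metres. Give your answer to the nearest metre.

594 m

At φ = -17.36452°, λ = 38.15597°: sin φ = -0.298450, cos φ = 0.954425, sin λ = 0.617804, cos λ = 0.786332.
ΔE = −sin λ·ΔX + cos λ·ΔY = −(0.617804)·(-503) + (0.786332)·(355) = 589.90 m.
ΔN = −sin φ cos λ·ΔX − sin φ sin λ·ΔY + cos φ·ΔZ = −(-0.298450)(0.786332)(-503) − (-0.298450)(0.617804)(355) + (0.954425)(130) = 71.49 m.
Horizontal magnitude = √(ΔE² + ΔN²) = √(589.90² + 71.49²) = 594.22 m.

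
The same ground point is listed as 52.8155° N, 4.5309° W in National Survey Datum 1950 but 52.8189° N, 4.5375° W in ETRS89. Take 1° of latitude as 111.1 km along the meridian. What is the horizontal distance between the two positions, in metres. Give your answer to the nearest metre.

582 m

Δφ = 52.8189° − 52.8155° = +0.0034°; Δλ = -4.5375° − -4.5309° = -0.0066°.
ΔN = Δφ × 111100 = 377.7 m; ΔE = Δλ × 111100 × cos(52.8155°) = -0.0066 × 111100 × 0.604384 = -443.2 m.
Distance = √(ΔE² + ΔN²) = √((-443.2)² + 377.7²) = 582.3 m.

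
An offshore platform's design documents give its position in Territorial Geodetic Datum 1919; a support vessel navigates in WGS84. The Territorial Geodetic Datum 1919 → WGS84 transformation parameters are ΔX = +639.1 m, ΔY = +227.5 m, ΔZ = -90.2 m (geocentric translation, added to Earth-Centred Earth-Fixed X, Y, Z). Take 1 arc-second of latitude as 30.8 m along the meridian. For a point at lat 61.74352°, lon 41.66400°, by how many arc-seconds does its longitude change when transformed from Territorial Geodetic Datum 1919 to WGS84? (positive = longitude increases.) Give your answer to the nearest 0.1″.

Δλ = -17.5″

sin φ = 0.880837, cos φ = 0.473419, sin λ = 0.664761, cos λ = 0.747056.
East component: ΔE = −sin λ·ΔX + cos λ·ΔY = −(0.664761)(639.1) + (0.747056)(227.5) = -254.89 m.
1° of latitude spans 3600 × 30.80 = 110880 m; at latitude φ, 1° of longitude spans that × cos φ = 52492.7 m, so Δλ = -254.89 / 52492.7 × 3600 = -17.481″.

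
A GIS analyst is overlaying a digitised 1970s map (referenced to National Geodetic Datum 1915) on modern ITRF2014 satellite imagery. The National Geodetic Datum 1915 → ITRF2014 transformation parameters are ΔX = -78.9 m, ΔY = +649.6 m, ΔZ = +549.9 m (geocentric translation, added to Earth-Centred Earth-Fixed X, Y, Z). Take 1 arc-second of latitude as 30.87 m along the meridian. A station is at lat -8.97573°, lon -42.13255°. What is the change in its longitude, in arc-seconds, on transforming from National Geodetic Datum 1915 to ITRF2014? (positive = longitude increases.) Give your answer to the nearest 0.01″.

sin φ = -0.156016, cos φ = 0.987755, sin λ = -0.670848, cos λ = 0.741595.
East component: ΔE = −sin λ·ΔX + cos λ·ΔY = −(-0.670848)(-78.9) + (0.741595)(649.6) = 428.81 m.
1° of latitude spans 3600 × 30.87 = 111132 m; at latitude φ, 1° of longitude spans that × cos φ = 109771.1 m, so Δλ = 428.81 / 109771.1 × 3600 = 14.063″.

Δλ = 14.06″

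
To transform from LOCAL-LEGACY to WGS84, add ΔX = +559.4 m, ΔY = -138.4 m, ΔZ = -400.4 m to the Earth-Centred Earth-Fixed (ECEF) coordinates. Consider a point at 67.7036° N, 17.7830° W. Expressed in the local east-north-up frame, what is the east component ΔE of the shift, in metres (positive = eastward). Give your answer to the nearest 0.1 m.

ΔE = 39.1 m

At φ = 67.7036°, λ = -17.7830°: sin φ = 0.925234, cos φ = 0.379398, sin λ = -0.305413, cos λ = 0.952220.
ΔE = −sin λ·ΔX + cos λ·ΔY = −(-0.305413)·(559.4) + (0.952220)·(-138.4) = 39.06 m.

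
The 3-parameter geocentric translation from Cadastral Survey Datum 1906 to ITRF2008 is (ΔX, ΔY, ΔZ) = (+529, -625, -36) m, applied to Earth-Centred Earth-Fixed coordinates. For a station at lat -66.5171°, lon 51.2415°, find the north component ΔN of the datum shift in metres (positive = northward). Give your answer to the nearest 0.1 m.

The local north axis is (−sin φ cos λ, −sin φ sin λ, cos φ), giving ΔN = 303.747 − 447.005 − 14.345 = -157.60 m.

ΔN = -157.6 m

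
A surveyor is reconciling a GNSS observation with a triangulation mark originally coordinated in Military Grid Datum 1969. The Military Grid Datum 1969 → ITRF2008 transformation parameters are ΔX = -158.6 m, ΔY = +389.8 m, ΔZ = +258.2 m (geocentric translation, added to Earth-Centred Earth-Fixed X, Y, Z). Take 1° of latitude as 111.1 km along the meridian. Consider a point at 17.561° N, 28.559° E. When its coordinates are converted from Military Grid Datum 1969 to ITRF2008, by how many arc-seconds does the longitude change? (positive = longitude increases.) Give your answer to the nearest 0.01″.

sin φ = 0.301721, cos φ = 0.953396, sin λ = 0.478063, cos λ = 0.878325.
East component: ΔE = −sin λ·ΔX + cos λ·ΔY = −(0.478063)(-158.6) + (0.878325)(389.8) = 418.19 m.
1° of latitude spans 111100 m; at latitude φ, 1° of longitude spans that × cos φ = 105922.3 m, so Δλ = 418.19 / 105922.3 × 3600 = 14.213″.

Δλ = 14.21″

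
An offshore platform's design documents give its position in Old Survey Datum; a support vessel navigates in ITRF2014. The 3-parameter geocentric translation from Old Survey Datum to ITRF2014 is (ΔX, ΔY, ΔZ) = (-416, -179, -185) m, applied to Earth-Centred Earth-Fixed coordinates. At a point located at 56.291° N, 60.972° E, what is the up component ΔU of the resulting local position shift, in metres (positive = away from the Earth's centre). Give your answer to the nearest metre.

ΔU = -353 m

The local up (radial) axis is (cos φ cos λ, cos φ sin λ, sin φ), giving ΔU = -112.026 − 86.862 − 153.895 = -352.78 m.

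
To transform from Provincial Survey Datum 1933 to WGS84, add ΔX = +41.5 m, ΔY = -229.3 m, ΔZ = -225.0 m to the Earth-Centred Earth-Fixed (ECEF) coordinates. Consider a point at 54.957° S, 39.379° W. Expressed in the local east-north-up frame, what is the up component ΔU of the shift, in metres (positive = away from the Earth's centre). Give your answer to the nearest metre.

The local up (radial) axis is (cos φ cos λ, cos φ sin λ, sin φ), giving ΔU = 18.419 + 83.533 + 184.212 = 286.16 m.

ΔU = 286 m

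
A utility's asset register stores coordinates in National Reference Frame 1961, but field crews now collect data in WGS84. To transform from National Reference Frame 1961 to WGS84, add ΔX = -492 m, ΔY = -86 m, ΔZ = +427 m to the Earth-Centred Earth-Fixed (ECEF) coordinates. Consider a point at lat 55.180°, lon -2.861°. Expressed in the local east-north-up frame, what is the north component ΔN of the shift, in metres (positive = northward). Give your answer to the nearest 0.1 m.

ΔN = 643.7 m

The local north axis is (−sin φ cos λ, −sin φ sin λ, cos φ), giving ΔN = 403.404 − 3.524 + 243.817 = 643.70 m.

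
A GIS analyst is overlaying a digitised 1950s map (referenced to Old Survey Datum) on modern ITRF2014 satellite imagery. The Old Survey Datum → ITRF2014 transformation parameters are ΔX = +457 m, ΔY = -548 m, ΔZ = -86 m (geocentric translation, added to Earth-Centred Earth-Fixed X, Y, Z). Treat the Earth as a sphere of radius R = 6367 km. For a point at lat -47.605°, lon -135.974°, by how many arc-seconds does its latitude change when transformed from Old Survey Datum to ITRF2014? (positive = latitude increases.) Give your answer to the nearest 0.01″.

Δφ = -0.63″

sin φ = -0.738514, cos φ = 0.674238, sin λ = -0.694985, cos λ = -0.719025.
North component: ΔN = −sin φ cos λ·ΔX − sin φ sin λ·ΔY + cos φ·ΔZ = −(-0.738514)(-0.719025)(457) − (-0.738514)(-0.694985)(-548) + (0.674238)(-86) = -19.39 m.
1° of latitude spans πR/180 = 111125 m, so Δφ = -19.39 / 111125 × 3600 = -0.628″.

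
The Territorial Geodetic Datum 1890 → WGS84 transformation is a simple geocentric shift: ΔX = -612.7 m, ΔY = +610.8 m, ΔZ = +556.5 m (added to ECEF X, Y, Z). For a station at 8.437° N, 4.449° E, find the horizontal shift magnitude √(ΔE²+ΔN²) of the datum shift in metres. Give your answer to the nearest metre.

The local east axis at (φ, λ) is (−sin λ, cos λ, 0), so ΔE = −sin(4.449°)·(-612.7) + cos(4.449°)·610.8 = 656.49 m.
The local north axis is (−sin φ cos λ, −sin φ sin λ, cos φ), giving ΔN = 89.626 − 6.952 + 550.477 = 633.15 m.
Horizontal magnitude = √(ΔE² + ΔN²) = √(656.49² + 633.15²) = 912.06 m.

912 m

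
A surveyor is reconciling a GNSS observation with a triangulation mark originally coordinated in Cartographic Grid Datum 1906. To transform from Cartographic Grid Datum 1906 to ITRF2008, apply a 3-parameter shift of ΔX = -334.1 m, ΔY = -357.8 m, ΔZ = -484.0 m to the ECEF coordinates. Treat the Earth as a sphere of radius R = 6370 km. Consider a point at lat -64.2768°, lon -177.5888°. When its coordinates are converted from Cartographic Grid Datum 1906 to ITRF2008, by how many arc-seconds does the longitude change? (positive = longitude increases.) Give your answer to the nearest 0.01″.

Δλ = 25.62″

sin φ = -0.900901, cos φ = 0.434024, sin λ = -0.042071, cos λ = -0.999115.
East component: ΔE = −sin λ·ΔX + cos λ·ΔY = −(-0.042071)(-334.1) + (-0.999115)(-357.8) = 343.43 m.
1° of latitude spans πR/180 = 111177 m; at latitude φ, 1° of longitude spans that × cos φ = 48253.7 m, so Δλ = 343.43 / 48253.7 × 3600 = 25.622″.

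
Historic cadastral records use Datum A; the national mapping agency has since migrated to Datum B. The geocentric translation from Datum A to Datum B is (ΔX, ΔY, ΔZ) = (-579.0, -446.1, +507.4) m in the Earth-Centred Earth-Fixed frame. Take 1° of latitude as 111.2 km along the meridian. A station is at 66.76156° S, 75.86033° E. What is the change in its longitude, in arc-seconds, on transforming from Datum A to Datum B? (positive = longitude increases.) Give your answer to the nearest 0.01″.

sin φ = -0.918871, cos φ = 0.394558, sin λ = 0.969703, cos λ = 0.244286.
East component: ΔE = −sin λ·ΔX + cos λ·ΔY = −(0.969703)(-579.0) + (0.244286)(-446.1) = 452.48 m.
1° of latitude spans 111200 m; at latitude φ, 1° of longitude spans that × cos φ = 43874.9 m, so Δλ = 452.48 / 43874.9 × 3600 = 37.127″.

Δλ = 37.13″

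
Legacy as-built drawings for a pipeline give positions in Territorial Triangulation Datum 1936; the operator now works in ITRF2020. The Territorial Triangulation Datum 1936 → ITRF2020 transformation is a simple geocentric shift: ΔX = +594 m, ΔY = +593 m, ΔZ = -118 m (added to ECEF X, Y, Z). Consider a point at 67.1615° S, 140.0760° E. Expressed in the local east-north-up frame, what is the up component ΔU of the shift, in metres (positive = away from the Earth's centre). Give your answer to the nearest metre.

ΔU = 80 m

At φ = -67.1615°, λ = 140.0760°: sin φ = -0.921603, cos φ = 0.388135, sin λ = 0.641771, cos λ = -0.766896.
ΔU = cos φ cos λ·ΔX + cos φ sin λ·ΔY + sin φ·ΔZ = (0.388135)(-0.766896)(594) + (0.388135)(0.641771)(593) + (-0.921603)(-118) = 79.65 m.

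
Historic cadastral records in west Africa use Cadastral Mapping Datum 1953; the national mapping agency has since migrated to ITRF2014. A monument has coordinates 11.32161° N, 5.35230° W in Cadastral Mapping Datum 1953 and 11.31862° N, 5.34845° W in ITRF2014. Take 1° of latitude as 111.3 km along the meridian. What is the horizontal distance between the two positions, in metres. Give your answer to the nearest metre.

536 m

Δφ = 11.31862° − 11.32161° = -0.00299°; Δλ = -5.34845° − -5.35230° = +0.00385°.
ΔN = Δφ × 111300 = -332.8 m; ΔE = Δλ × 111300 × cos(11.32161°) = +0.00385 × 111300 × 0.980541 = 420.2 m.
Distance = √(ΔE² + ΔN²) = √(420.2² + (-332.8)²) = 536.0 m.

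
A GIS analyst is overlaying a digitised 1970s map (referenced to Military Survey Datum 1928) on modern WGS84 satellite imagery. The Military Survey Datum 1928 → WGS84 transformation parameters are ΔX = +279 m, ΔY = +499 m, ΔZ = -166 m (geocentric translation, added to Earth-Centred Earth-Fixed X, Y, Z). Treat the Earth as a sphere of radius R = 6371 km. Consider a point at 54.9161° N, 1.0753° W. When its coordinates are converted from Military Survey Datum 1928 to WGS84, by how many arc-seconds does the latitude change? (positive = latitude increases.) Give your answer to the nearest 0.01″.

sin φ = 0.818311, cos φ = 0.574775, sin λ = -0.018766, cos λ = 0.999824.
North component: ΔN = −sin φ cos λ·ΔX − sin φ sin λ·ΔY + cos φ·ΔZ = −(0.818311)(0.999824)(279) − (0.818311)(-0.018766)(499) + (0.574775)(-166) = -316.02 m.
1° of latitude spans πR/180 = 111195 m, so Δφ = -316.02 / 111195 × 3600 = -10.231″.

Δφ = -10.23″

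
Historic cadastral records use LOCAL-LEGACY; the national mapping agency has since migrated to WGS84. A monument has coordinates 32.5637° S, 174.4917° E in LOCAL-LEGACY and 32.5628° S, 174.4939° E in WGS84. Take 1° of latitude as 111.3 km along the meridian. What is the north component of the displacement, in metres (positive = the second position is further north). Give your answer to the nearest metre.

ΔN = 100 m

Δφ = -32.5628° − -32.5637° = +0.0009°; Δλ = 174.4939° − 174.4917° = +0.0022°.
ΔN = Δφ × 111300 = 100.2 m; ΔE = Δλ × 111300 × cos(-32.5637°) = +0.0022 × 111300 × 0.842794 = 206.4 m.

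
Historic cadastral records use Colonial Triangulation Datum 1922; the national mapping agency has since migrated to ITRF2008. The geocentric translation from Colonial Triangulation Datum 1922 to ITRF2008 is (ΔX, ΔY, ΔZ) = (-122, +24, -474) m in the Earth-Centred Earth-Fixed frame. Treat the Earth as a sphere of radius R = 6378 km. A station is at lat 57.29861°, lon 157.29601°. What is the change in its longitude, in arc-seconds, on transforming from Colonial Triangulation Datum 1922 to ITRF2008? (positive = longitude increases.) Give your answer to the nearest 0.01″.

sin φ = 0.841498, cos φ = 0.540261, sin λ = 0.385970, cos λ = -0.922511.
East component: ΔE = −sin λ·ΔX + cos λ·ΔY = −(0.385970)(-122) + (-0.922511)(24) = 24.95 m.
1° of latitude spans πR/180 = 111317 m; at latitude φ, 1° of longitude spans that × cos φ = 60140.3 m, so Δλ = 24.95 / 60140.3 × 3600 = 1.493″.

Δλ = 1.49″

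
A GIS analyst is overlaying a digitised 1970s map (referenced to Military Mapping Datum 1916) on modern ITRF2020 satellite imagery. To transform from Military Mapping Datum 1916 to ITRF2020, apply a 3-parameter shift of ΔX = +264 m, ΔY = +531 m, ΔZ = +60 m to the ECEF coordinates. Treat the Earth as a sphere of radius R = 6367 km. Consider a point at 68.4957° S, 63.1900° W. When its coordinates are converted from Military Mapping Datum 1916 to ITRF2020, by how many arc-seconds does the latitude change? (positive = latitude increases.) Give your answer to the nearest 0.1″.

sin φ = -0.930390, cos φ = 0.366571, sin λ = -0.892507, cos λ = 0.451033.
North component: ΔN = −sin φ cos λ·ΔX − sin φ sin λ·ΔY + cos φ·ΔZ = −(-0.930390)(0.451033)(264) − (-0.930390)(-0.892507)(531) + (0.366571)(60) = -308.15 m.
1° of latitude spans πR/180 = 111125 m, so Δφ = -308.15 / 111125 × 3600 = -9.983″.

Δφ = -10.0″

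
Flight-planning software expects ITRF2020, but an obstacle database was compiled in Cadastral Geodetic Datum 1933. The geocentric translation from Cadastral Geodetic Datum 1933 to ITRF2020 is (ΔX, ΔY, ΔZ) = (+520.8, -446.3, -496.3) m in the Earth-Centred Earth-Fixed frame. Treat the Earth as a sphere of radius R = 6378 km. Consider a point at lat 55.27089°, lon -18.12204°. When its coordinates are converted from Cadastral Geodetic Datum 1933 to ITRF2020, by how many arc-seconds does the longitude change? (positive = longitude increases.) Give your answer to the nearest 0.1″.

sin φ = 0.821855, cos φ = 0.569697, sin λ = -0.311042, cos λ = 0.950396.
East component: ΔE = −sin λ·ΔX + cos λ·ΔY = −(-0.311042)(520.8) + (0.950396)(-446.3) = -262.17 m.
1° of latitude spans πR/180 = 111317 m; at latitude φ, 1° of longitude spans that × cos φ = 63417.0 m, so Δλ = -262.17 / 63417.0 × 3600 = -14.883″.

Δλ = -14.9″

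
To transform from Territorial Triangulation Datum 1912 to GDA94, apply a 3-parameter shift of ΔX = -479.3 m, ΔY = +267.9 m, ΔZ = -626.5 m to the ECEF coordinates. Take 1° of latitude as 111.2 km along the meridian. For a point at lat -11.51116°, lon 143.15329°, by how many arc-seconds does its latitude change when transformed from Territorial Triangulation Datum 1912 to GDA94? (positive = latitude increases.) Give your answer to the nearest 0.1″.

Δφ = -16.4″

sin φ = -0.199559, cos φ = 0.979886, sin λ = 0.599676, cos λ = -0.800243.
North component: ΔN = −sin φ cos λ·ΔX − sin φ sin λ·ΔY + cos φ·ΔZ = −(-0.199559)(-0.800243)(-479.3) − (-0.199559)(0.599676)(267.9) + (0.979886)(-626.5) = -505.30 m.
1° of latitude spans 111200 m, so Δφ = -505.30 / 111200 × 3600 = -16.359″.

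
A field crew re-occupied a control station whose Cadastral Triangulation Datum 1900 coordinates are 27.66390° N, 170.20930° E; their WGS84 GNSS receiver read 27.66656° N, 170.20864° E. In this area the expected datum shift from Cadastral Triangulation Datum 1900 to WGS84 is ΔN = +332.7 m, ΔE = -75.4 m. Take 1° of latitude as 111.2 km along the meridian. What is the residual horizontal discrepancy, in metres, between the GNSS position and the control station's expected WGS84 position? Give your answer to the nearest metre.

Observed coordinate differences: Δφ = +0.00266°, Δλ = -0.00066°.
Converting to metres (1° lat = 111200 m, cos φ = 0.885686): observed ΔN = 295.8 m, observed ΔE = -65.0 m.
Subtracting the expected shift leaves a residual of 295.8 − (332.7) = -36.9 m north and -65.0 − (-75.4) = 10.4 m east.
Residual distance = √((-36.9)² + 10.4²) = 38.3 m.

38 m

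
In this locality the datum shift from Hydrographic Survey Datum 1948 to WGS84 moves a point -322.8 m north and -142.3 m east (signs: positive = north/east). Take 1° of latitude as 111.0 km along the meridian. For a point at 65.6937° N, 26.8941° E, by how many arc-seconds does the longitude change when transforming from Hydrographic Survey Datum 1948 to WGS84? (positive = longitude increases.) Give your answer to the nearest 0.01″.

Δλ = -11.21″

At latitude 65.6937°, cos φ = 0.411615.
1° of longitude at this latitude = 111.0 × cos φ = 45.69 km, so Δλ = -142.3 / 45689.2 = -0.0031145° = -11.212″.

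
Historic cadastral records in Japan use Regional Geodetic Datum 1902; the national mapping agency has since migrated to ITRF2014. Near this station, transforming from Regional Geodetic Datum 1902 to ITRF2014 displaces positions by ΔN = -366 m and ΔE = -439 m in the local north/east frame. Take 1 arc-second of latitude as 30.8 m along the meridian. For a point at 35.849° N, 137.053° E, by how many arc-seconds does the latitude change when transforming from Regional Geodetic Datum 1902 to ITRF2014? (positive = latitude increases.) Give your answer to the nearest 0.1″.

Δφ = -11.9″

1″ of latitude = 30.80 m, so Δφ = -366.0 / 30.80 = -11.883″.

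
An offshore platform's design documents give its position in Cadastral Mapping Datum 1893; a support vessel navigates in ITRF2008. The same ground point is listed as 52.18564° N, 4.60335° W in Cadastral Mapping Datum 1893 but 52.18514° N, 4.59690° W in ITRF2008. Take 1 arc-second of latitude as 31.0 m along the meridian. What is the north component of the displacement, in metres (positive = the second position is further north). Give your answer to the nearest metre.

ΔN = -56 m

Δφ = 52.18514° − 52.18564° = -0.00050°; Δλ = -4.59690° − -4.60335° = +0.00645°.
1° of latitude = 3600 × 31.00 = 111600 m.
ΔN = Δφ × 111600 = -55.8 m; ΔE = Δλ × 111600 × cos(52.18564°) = +0.00645 × 111600 × 0.613105 = 441.3 m.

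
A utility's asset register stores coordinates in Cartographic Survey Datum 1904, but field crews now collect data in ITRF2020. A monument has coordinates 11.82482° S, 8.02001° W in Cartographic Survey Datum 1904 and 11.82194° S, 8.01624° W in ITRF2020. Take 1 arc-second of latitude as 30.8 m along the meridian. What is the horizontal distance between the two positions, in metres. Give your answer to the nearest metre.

Δφ = -11.82194° − -11.82482° = +0.00288°; Δλ = -8.01624° − -8.02001° = +0.00377°.
1° of latitude = 3600 × 30.80 = 110880 m.
ΔN = Δφ × 110880 = 319.3 m; ΔE = Δλ × 110880 × cos(-11.82482°) = +0.00377 × 110880 × 0.978779 = 409.1 m.
Distance = √(ΔE² + ΔN²) = √(409.1² + 319.3²) = 519.0 m.

519 m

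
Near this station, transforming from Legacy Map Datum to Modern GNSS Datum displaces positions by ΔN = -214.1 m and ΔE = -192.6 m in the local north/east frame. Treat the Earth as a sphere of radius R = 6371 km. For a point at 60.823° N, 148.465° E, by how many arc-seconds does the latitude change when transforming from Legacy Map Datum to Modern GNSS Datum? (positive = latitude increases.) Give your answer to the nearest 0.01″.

Δφ = -6.93″

On a sphere of radius R, 1 rad of latitude = R, so Δφ = ΔN / R = -214.1 / 6371000 = -3.3605e-05 rad = -6.932″.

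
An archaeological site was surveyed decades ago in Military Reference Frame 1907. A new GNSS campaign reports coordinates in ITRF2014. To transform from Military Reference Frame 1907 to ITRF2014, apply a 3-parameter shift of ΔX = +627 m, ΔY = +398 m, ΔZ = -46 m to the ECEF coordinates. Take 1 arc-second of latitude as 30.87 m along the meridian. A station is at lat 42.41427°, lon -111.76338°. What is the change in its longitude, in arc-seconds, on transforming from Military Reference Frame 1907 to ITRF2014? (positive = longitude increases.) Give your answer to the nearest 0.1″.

sin φ = 0.674486, cos φ = 0.738287, sin λ = -0.928723, cos λ = -0.370774.
East component: ΔE = −sin λ·ΔX + cos λ·ΔY = −(-0.928723)(627) + (-0.370774)(398) = 434.74 m.
1° of latitude spans 3600 × 30.87 = 111132 m; at latitude φ, 1° of longitude spans that × cos φ = 82047.4 m, so Δλ = 434.74 / 82047.4 × 3600 = 19.075″.

Δλ = 19.1″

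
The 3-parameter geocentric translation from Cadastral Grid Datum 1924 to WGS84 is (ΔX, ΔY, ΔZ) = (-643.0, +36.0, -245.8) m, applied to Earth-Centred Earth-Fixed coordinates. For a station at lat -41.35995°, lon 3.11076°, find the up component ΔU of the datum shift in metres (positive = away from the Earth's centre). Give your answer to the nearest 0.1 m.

ΔU = -318.0 m

At φ = -41.35995°, λ = 3.11076°: sin φ = -0.660787, cos φ = 0.750573, sin λ = 0.054266, cos λ = 0.998526.
ΔU = cos φ cos λ·ΔX + cos φ sin λ·ΔY + sin φ·ΔZ = (0.750573)(0.998526)(-643.0) + (0.750573)(0.054266)(36.0) + (-0.660787)(-245.8) = -318.02 m.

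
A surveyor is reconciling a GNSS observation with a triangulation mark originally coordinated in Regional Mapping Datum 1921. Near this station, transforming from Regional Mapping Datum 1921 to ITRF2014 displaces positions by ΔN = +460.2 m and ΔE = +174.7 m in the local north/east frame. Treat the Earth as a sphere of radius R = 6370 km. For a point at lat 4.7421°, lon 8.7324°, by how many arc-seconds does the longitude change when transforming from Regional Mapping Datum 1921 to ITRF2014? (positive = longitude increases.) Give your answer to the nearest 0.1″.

At latitude 4.7421°, cos φ = 0.996577.
One radian of longitude at latitude φ spans R cos φ, so Δλ = ΔE / (R cos φ) = 174.7 / (6370000 × 0.996577) = 2.7520e-05 rad = 5.676″.

Δλ = 5.7″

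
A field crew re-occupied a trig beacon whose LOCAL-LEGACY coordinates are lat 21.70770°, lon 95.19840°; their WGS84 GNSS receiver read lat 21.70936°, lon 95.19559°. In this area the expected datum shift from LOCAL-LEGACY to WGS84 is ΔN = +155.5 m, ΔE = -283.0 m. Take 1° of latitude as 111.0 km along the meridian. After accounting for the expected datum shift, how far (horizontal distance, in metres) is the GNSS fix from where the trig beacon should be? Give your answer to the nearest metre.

30 m

Observed coordinate differences: Δφ = +0.00166°, Δλ = -0.00281°.
Converting to metres (1° lat = 111000 m, cos φ = 0.929083): observed ΔN = 184.3 m, observed ΔE = -289.8 m.
Subtracting the expected shift leaves a residual of 184.3 − (155.5) = 28.8 m north and -289.8 − (-283.0) = -6.8 m east.
Residual distance = √(28.8² + (-6.8)²) = 29.6 m.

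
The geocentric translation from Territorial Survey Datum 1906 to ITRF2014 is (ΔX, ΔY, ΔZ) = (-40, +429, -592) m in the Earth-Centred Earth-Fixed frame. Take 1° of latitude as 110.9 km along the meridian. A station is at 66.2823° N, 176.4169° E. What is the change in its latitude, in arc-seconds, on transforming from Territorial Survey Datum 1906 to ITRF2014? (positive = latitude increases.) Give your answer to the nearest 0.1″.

Δφ = -9.7″

sin φ = 0.915538, cos φ = 0.402231, sin λ = 0.062496, cos λ = -0.998045.
North component: ΔN = −sin φ cos λ·ΔX − sin φ sin λ·ΔY + cos φ·ΔZ = −(0.915538)(-0.998045)(-40) − (0.915538)(0.062496)(429) + (0.402231)(-592) = -299.22 m.
1° of latitude spans 110900 m, so Δφ = -299.22 / 110900 × 3600 = -9.713″.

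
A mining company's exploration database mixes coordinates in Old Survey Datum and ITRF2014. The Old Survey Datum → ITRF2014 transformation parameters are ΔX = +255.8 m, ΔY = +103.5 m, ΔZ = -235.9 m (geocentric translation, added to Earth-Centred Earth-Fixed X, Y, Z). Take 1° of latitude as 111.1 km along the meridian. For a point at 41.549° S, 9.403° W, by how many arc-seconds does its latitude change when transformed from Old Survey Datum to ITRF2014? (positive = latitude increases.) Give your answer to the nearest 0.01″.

sin φ = -0.663260, cos φ = 0.748389, sin λ = -0.163378, cos λ = 0.986564.
North component: ΔN = −sin φ cos λ·ΔX − sin φ sin λ·ΔY + cos φ·ΔZ = −(-0.663260)(0.986564)(255.8) − (-0.663260)(-0.163378)(103.5) + (0.748389)(-235.9) = -20.38 m.
1° of latitude spans 111100 m, so Δφ = -20.38 / 111100 × 3600 = -0.660″.

Δφ = -0.66″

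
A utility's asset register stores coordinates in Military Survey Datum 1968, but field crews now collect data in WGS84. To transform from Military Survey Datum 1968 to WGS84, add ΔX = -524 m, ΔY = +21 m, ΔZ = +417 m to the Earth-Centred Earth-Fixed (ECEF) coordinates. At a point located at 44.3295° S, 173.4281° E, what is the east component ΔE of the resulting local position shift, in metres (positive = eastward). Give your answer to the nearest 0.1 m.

At φ = -44.3295°, λ = 173.4281°: sin φ = -0.698784, cos φ = 0.715333, sin λ = 0.114450, cos λ = -0.993429.
ΔE = −sin λ·ΔX + cos λ·ΔY = −(0.114450)·(-524) + (-0.993429)·(21) = 39.11 m.

ΔE = 39.1 m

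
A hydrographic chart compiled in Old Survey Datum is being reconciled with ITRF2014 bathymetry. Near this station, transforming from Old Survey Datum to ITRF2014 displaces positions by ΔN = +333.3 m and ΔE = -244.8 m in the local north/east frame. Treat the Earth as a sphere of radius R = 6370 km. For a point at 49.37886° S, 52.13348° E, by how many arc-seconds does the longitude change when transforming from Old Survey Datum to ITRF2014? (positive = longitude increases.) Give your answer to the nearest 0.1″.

At latitude -49.37886°, cos φ = 0.651054.
One radian of longitude at latitude φ spans R cos φ, so Δλ = ΔE / (R cos φ) = -244.8 / (6370000 × 0.651054) = -5.9028e-05 rad = -12.175″.

Δλ = -12.2″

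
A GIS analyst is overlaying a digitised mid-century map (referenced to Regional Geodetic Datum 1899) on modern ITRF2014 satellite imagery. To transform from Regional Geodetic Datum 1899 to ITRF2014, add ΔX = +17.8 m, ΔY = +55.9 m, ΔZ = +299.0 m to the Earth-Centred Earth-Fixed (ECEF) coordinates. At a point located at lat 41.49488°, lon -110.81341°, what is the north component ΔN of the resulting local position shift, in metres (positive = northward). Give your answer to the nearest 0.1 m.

The local north axis is (−sin φ cos λ, −sin φ sin λ, cos φ), giving ΔN = 4.191 + 34.620 + 223.955 = 262.77 m.

ΔN = 262.8 m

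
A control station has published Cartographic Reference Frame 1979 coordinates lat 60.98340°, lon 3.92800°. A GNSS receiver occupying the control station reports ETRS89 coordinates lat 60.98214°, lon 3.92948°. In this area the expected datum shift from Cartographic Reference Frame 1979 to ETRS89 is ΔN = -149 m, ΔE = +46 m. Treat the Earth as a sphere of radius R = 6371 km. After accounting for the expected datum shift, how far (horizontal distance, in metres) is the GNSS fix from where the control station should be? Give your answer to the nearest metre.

35 m

Observed coordinate differences: Δφ = -0.00126°, Δλ = +0.00148°.
Converting to metres (1° lat = 111195 m, cos φ = 0.485063): observed ΔN = -140.1 m, observed ΔE = 79.8 m.
Subtracting the expected shift leaves a residual of -140.1 − (-149) = 8.9 m north and 79.8 − (46) = 33.8 m east.
Residual distance = √(8.9² + 33.8²) = 35.0 m.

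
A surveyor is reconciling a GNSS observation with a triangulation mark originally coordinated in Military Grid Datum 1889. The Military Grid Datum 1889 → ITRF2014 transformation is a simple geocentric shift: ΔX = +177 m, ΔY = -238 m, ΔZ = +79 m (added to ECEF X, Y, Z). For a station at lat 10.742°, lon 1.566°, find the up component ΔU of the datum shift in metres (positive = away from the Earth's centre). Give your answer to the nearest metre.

At φ = 10.742°, λ = 1.566°: sin φ = 0.186387, cos φ = 0.982476, sin λ = 0.027328, cos λ = 0.999627.
ΔU = cos φ cos λ·ΔX + cos φ sin λ·ΔY + sin φ·ΔZ = (0.982476)(0.999627)(177) + (0.982476)(0.027328)(-238) + (0.186387)(79) = 182.17 m.

ΔU = 182 m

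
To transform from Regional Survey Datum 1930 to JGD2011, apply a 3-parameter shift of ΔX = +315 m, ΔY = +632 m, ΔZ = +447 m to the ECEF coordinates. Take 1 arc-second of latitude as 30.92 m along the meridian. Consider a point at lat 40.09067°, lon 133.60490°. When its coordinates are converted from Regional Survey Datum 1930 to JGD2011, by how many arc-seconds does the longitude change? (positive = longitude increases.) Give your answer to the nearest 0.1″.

sin φ = 0.643999, cos φ = 0.765026, sin λ = 0.724113, cos λ = -0.689681.
East component: ΔE = −sin λ·ΔX + cos λ·ΔY = −(0.724113)(315) + (-0.689681)(632) = -663.97 m.
1° of latitude spans 3600 × 30.92 = 111312 m; at latitude φ, 1° of longitude spans that × cos φ = 85156.6 m, so Δλ = -663.97 / 85156.6 × 3600 = -28.070″.

Δλ = -28.1″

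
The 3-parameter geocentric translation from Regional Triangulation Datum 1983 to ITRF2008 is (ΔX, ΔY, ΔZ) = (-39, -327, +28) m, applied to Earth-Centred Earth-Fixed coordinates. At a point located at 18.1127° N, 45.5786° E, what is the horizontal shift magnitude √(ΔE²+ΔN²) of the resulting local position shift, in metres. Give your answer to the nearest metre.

228 m

The local east axis at (φ, λ) is (−sin λ, cos λ, 0), so ΔE = −sin(45.5786°)·(-39) + cos(45.5786°)·(-327) = -201.02 m.
The local north axis is (−sin φ cos λ, −sin φ sin λ, cos φ), giving ΔN = 8.486 + 72.607 + 26.613 = 107.71 m.
Horizontal magnitude = √(ΔE² + ΔN²) = √((-201.02)² + 107.71²) = 228.06 m.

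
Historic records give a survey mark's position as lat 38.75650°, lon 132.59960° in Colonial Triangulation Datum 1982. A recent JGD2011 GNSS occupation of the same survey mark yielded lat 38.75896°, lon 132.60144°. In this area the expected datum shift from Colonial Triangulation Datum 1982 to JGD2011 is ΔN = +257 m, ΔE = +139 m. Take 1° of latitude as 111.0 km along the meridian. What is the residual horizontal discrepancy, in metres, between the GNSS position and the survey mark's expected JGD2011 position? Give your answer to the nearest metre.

Observed coordinate differences: Δφ = +0.00246°, Δλ = +0.00184°.
Converting to metres (1° lat = 111000 m, cos φ = 0.779813): observed ΔN = 273.1 m, observed ΔE = 159.3 m.
Subtracting the expected shift leaves a residual of 273.1 − (257) = 16.1 m north and 159.3 − (139) = 20.3 m east.
Residual distance = √(16.1² + 20.3²) = 25.9 m.

26 m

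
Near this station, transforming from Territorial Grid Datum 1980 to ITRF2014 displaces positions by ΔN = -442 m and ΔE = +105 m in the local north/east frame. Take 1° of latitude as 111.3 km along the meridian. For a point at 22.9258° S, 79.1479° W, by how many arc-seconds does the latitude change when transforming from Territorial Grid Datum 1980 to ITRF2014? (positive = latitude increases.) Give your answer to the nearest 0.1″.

Δφ = -14.3″

1° of latitude = 111.3 km, so Δφ = -442.0 / 111300 = -0.0039712° = -14.296″.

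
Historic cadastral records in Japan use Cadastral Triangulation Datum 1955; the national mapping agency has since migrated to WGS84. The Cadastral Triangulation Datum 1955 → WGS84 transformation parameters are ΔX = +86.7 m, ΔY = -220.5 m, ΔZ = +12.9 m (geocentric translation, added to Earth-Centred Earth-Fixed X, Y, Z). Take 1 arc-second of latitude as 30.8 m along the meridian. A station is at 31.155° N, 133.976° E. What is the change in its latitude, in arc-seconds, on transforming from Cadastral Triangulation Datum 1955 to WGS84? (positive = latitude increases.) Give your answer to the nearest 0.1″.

sin φ = 0.517355, cos φ = 0.855771, sin λ = 0.719631, cos λ = -0.694357.
North component: ΔN = −sin φ cos λ·ΔX − sin φ sin λ·ΔY + cos φ·ΔZ = −(0.517355)(-0.694357)(86.7) − (0.517355)(0.719631)(-220.5) + (0.855771)(12.9) = 124.28 m.
1° of latitude spans 3600 × 30.80 = 110880 m, so Δφ = 124.28 / 110880 × 3600 = 4.035″.

Δφ = 4.0″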